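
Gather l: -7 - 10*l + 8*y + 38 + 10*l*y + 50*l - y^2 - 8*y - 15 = l*(10*y + 40) - y^2 + 16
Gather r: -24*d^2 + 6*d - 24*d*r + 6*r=-24*d^2 + 6*d + r*(6 - 24*d)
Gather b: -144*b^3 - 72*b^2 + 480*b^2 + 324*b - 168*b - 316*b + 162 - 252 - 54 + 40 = -144*b^3 + 408*b^2 - 160*b - 104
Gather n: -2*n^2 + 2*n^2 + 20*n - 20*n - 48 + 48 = 0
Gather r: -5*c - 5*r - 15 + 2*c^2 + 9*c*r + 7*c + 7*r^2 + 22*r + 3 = 2*c^2 + 2*c + 7*r^2 + r*(9*c + 17) - 12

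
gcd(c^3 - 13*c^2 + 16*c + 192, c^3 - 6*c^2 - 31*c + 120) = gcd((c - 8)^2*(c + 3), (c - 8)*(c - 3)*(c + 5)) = c - 8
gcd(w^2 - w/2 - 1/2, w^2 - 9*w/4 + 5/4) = w - 1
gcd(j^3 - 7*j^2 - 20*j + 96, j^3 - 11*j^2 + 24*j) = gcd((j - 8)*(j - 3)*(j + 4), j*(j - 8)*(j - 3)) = j^2 - 11*j + 24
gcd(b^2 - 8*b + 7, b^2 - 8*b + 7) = b^2 - 8*b + 7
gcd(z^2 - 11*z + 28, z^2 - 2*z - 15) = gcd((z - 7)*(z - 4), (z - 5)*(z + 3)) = 1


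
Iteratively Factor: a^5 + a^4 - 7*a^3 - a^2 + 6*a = (a + 3)*(a^4 - 2*a^3 - a^2 + 2*a) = (a - 2)*(a + 3)*(a^3 - a) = (a - 2)*(a - 1)*(a + 3)*(a^2 + a) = (a - 2)*(a - 1)*(a + 1)*(a + 3)*(a)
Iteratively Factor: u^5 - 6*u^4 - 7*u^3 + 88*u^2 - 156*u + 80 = (u - 1)*(u^4 - 5*u^3 - 12*u^2 + 76*u - 80) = (u - 2)*(u - 1)*(u^3 - 3*u^2 - 18*u + 40) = (u - 2)*(u - 1)*(u + 4)*(u^2 - 7*u + 10) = (u - 2)^2*(u - 1)*(u + 4)*(u - 5)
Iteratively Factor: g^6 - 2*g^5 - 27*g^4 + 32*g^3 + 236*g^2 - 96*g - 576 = (g + 3)*(g^5 - 5*g^4 - 12*g^3 + 68*g^2 + 32*g - 192) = (g - 2)*(g + 3)*(g^4 - 3*g^3 - 18*g^2 + 32*g + 96) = (g - 2)*(g + 3)^2*(g^3 - 6*g^2 + 32) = (g - 2)*(g + 2)*(g + 3)^2*(g^2 - 8*g + 16) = (g - 4)*(g - 2)*(g + 2)*(g + 3)^2*(g - 4)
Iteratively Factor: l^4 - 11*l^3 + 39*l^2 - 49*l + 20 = (l - 1)*(l^3 - 10*l^2 + 29*l - 20) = (l - 4)*(l - 1)*(l^2 - 6*l + 5) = (l - 5)*(l - 4)*(l - 1)*(l - 1)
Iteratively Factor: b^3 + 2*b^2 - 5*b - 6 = (b + 1)*(b^2 + b - 6) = (b - 2)*(b + 1)*(b + 3)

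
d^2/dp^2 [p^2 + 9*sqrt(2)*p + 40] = 2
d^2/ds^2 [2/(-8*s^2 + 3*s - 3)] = 4*(64*s^2 - 24*s - (16*s - 3)^2 + 24)/(8*s^2 - 3*s + 3)^3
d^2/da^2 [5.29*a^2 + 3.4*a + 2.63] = 10.5800000000000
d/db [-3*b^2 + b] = 1 - 6*b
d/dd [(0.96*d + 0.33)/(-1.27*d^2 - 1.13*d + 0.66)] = (1.2192*d^2 + 0.8382*d + 1.0065)/(1.6129*d^4 + 2.8702*d^3 - 0.3995*d^2 - 1.4916*d + 0.4356)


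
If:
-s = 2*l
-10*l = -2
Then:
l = 1/5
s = -2/5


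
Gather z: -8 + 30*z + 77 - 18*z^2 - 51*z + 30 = -18*z^2 - 21*z + 99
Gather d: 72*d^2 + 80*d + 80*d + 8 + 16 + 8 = 72*d^2 + 160*d + 32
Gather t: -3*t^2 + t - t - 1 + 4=3 - 3*t^2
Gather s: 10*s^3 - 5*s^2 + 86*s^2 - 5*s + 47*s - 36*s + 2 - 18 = 10*s^3 + 81*s^2 + 6*s - 16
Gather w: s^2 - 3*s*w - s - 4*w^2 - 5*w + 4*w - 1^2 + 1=s^2 - s - 4*w^2 + w*(-3*s - 1)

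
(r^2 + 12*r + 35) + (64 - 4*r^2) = -3*r^2 + 12*r + 99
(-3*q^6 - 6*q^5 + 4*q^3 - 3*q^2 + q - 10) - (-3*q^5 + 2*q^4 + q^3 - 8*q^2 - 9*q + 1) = -3*q^6 - 3*q^5 - 2*q^4 + 3*q^3 + 5*q^2 + 10*q - 11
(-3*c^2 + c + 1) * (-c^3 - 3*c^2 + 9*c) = 3*c^5 + 8*c^4 - 31*c^3 + 6*c^2 + 9*c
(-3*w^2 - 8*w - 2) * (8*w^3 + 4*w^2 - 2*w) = -24*w^5 - 76*w^4 - 42*w^3 + 8*w^2 + 4*w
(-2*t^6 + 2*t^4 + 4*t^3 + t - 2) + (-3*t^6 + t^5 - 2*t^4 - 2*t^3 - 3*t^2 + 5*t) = -5*t^6 + t^5 + 2*t^3 - 3*t^2 + 6*t - 2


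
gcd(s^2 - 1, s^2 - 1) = s^2 - 1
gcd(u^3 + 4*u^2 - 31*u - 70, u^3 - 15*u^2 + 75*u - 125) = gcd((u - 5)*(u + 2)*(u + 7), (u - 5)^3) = u - 5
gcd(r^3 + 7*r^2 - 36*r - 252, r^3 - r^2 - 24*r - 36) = r - 6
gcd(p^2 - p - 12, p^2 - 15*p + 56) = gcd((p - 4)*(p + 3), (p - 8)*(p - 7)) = 1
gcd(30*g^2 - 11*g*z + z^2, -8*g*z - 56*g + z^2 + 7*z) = 1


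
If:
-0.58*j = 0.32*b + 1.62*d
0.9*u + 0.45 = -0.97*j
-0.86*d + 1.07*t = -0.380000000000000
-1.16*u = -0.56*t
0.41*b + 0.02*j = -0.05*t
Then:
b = 0.05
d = 0.11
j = -0.35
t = -0.26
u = -0.13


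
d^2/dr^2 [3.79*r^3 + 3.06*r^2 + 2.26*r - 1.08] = 22.74*r + 6.12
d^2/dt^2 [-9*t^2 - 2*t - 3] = -18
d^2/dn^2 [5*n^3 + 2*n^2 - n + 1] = 30*n + 4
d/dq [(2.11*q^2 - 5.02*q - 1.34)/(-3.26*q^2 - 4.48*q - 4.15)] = (-25.818*q^2 - 26.2498*q + 14.8298)/(10.6276*q^4 + 29.2096*q^3 + 47.1284*q^2 + 37.184*q + 17.2225)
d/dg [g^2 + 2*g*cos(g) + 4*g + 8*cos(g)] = -2*g*sin(g) + 2*g - 8*sin(g) + 2*cos(g) + 4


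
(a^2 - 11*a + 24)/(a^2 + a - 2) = (a^2 - 11*a + 24)/(a^2 + a - 2)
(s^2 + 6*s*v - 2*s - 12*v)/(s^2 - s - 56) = (-s^2 - 6*s*v + 2*s + 12*v)/(-s^2 + s + 56)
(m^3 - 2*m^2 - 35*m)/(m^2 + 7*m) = (m^2 - 2*m - 35)/(m + 7)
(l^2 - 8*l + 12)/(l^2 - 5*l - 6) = (l - 2)/(l + 1)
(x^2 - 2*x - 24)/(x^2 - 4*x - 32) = (x - 6)/(x - 8)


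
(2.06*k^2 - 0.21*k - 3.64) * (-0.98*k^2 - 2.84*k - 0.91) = -2.0188*k^4 - 5.6446*k^3 + 2.289*k^2 + 10.5287*k + 3.3124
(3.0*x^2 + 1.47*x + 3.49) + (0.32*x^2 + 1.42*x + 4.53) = 3.32*x^2 + 2.89*x + 8.02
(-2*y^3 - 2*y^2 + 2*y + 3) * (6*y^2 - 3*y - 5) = -12*y^5 - 6*y^4 + 28*y^3 + 22*y^2 - 19*y - 15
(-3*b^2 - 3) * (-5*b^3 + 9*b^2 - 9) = 15*b^5 - 27*b^4 + 15*b^3 + 27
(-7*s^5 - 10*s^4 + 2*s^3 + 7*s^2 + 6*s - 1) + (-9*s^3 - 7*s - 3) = -7*s^5 - 10*s^4 - 7*s^3 + 7*s^2 - s - 4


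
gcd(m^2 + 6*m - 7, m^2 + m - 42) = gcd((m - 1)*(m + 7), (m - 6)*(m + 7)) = m + 7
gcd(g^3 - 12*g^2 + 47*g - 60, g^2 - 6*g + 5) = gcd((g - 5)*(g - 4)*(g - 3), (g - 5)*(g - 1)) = g - 5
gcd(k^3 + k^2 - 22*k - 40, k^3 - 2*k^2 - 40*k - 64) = k^2 + 6*k + 8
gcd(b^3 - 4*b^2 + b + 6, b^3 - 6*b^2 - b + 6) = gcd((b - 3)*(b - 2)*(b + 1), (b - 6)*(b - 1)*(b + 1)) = b + 1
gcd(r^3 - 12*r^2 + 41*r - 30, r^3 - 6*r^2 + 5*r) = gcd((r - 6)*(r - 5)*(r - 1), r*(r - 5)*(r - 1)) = r^2 - 6*r + 5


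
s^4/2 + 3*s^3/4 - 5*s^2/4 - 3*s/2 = s*(s/2 + 1/2)*(s - 3/2)*(s + 2)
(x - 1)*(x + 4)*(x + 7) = x^3 + 10*x^2 + 17*x - 28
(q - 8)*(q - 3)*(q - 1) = q^3 - 12*q^2 + 35*q - 24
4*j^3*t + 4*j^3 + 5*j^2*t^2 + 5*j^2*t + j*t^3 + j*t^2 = (j + t)*(4*j + t)*(j*t + j)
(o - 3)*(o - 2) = o^2 - 5*o + 6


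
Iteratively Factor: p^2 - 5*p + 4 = (p - 4)*(p - 1)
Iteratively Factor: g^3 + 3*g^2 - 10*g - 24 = (g + 2)*(g^2 + g - 12) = (g - 3)*(g + 2)*(g + 4)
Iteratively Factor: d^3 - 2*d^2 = (d)*(d^2 - 2*d) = d*(d - 2)*(d)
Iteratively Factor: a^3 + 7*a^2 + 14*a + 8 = (a + 2)*(a^2 + 5*a + 4) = (a + 2)*(a + 4)*(a + 1)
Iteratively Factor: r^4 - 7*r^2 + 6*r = (r - 2)*(r^3 + 2*r^2 - 3*r) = r*(r - 2)*(r^2 + 2*r - 3) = r*(r - 2)*(r + 3)*(r - 1)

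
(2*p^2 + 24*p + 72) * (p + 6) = 2*p^3 + 36*p^2 + 216*p + 432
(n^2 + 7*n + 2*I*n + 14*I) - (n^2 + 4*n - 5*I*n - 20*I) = 3*n + 7*I*n + 34*I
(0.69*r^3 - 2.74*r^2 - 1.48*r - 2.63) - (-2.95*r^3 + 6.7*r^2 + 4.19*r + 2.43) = 3.64*r^3 - 9.44*r^2 - 5.67*r - 5.06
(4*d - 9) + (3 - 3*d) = d - 6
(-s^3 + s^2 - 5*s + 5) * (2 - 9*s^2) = 9*s^5 - 9*s^4 + 43*s^3 - 43*s^2 - 10*s + 10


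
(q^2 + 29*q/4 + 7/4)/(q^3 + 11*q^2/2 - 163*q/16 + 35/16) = 4*(4*q + 1)/(16*q^2 - 24*q + 5)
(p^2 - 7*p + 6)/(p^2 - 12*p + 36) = (p - 1)/(p - 6)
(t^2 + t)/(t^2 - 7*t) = (t + 1)/(t - 7)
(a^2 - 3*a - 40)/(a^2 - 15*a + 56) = (a + 5)/(a - 7)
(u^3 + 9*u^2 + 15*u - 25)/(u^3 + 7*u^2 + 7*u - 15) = (u + 5)/(u + 3)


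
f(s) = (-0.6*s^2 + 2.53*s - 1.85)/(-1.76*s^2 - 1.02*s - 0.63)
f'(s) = (2.53 - 1.2*s)/(-1.76*s^2 - 1.02*s - 0.63) + (3.52*s + 1.02)*(-0.6*s^2 + 2.53*s - 1.85)/(-1.76*s^2 - 1.02*s - 0.63)^2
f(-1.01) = 3.60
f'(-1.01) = 3.85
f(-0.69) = 5.08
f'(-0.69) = 4.97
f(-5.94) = 0.67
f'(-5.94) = 0.07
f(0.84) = 0.05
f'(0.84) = -0.64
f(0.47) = 0.53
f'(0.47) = -2.26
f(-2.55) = 1.29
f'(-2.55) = 0.49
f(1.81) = -0.09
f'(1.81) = 0.04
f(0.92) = 0.01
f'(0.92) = -0.48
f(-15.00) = 0.46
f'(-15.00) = 0.01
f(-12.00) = 0.49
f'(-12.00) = 0.01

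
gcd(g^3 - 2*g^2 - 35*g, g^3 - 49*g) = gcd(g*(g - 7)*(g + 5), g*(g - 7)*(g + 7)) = g^2 - 7*g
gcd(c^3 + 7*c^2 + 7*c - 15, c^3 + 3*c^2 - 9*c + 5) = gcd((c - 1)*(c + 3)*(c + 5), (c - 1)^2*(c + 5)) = c^2 + 4*c - 5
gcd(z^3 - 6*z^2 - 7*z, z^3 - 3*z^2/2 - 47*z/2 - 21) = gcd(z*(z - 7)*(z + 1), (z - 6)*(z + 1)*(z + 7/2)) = z + 1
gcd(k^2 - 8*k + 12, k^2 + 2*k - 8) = k - 2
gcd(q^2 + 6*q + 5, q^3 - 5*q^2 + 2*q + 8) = q + 1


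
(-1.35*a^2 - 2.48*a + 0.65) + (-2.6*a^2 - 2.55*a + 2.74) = -3.95*a^2 - 5.03*a + 3.39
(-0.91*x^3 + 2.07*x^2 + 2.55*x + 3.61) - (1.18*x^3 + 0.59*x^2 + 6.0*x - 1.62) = -2.09*x^3 + 1.48*x^2 - 3.45*x + 5.23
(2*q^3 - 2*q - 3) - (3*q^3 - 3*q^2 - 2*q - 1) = -q^3 + 3*q^2 - 2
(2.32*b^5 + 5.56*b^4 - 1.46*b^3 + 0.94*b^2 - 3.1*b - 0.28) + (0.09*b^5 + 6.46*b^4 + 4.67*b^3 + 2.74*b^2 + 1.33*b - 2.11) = 2.41*b^5 + 12.02*b^4 + 3.21*b^3 + 3.68*b^2 - 1.77*b - 2.39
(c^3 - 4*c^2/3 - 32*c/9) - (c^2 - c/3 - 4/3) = c^3 - 7*c^2/3 - 29*c/9 + 4/3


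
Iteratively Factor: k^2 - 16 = (k - 4)*(k + 4)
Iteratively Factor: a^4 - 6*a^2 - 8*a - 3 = (a - 3)*(a^3 + 3*a^2 + 3*a + 1) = (a - 3)*(a + 1)*(a^2 + 2*a + 1) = (a - 3)*(a + 1)^2*(a + 1)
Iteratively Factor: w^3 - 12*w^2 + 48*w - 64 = (w - 4)*(w^2 - 8*w + 16) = (w - 4)^2*(w - 4)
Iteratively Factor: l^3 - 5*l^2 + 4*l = (l - 4)*(l^2 - l) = (l - 4)*(l - 1)*(l)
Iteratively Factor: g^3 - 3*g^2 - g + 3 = (g - 1)*(g^2 - 2*g - 3) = (g - 1)*(g + 1)*(g - 3)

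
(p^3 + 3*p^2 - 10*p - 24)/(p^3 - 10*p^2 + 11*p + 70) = (p^2 + p - 12)/(p^2 - 12*p + 35)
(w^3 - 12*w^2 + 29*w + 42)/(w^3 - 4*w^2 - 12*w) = (w^2 - 6*w - 7)/(w*(w + 2))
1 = 1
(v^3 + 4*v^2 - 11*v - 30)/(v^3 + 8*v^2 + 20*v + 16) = (v^2 + 2*v - 15)/(v^2 + 6*v + 8)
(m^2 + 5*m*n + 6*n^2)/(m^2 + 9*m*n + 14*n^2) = (m + 3*n)/(m + 7*n)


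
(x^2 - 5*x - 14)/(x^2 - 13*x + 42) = (x + 2)/(x - 6)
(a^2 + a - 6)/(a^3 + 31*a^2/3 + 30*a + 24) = 3*(a - 2)/(3*a^2 + 22*a + 24)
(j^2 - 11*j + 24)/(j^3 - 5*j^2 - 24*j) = (j - 3)/(j*(j + 3))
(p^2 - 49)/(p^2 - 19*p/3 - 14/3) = 3*(p + 7)/(3*p + 2)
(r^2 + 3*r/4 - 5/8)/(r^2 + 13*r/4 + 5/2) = (r - 1/2)/(r + 2)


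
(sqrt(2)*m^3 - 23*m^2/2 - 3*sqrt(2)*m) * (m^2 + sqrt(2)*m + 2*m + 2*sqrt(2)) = sqrt(2)*m^5 - 19*m^4/2 + 2*sqrt(2)*m^4 - 29*sqrt(2)*m^3/2 - 19*m^3 - 29*sqrt(2)*m^2 - 6*m^2 - 12*m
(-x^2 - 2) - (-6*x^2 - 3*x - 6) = 5*x^2 + 3*x + 4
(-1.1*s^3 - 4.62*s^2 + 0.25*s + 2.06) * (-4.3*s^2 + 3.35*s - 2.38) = 4.73*s^5 + 16.181*s^4 - 13.934*s^3 + 2.9751*s^2 + 6.306*s - 4.9028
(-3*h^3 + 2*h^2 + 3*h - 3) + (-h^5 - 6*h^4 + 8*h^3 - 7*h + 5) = -h^5 - 6*h^4 + 5*h^3 + 2*h^2 - 4*h + 2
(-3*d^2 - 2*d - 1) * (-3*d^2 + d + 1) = 9*d^4 + 3*d^3 - 2*d^2 - 3*d - 1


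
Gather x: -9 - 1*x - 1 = -x - 10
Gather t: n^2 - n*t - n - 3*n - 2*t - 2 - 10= n^2 - 4*n + t*(-n - 2) - 12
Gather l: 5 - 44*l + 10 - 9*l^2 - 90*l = -9*l^2 - 134*l + 15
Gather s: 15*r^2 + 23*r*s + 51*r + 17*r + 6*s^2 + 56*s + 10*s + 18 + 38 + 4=15*r^2 + 68*r + 6*s^2 + s*(23*r + 66) + 60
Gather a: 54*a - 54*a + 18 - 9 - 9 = 0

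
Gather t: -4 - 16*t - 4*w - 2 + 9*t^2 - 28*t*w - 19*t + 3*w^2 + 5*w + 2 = 9*t^2 + t*(-28*w - 35) + 3*w^2 + w - 4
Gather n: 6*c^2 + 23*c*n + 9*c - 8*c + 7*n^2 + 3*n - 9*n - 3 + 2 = 6*c^2 + c + 7*n^2 + n*(23*c - 6) - 1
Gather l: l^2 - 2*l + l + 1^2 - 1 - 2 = l^2 - l - 2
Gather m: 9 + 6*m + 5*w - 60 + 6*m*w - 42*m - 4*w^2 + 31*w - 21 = m*(6*w - 36) - 4*w^2 + 36*w - 72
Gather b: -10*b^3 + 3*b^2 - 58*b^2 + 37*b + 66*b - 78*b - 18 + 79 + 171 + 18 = -10*b^3 - 55*b^2 + 25*b + 250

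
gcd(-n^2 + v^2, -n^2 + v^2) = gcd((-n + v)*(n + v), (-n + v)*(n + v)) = -n^2 + v^2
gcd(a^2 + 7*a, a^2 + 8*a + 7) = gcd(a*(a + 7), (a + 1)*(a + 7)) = a + 7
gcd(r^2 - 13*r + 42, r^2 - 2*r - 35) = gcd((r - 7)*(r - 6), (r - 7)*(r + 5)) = r - 7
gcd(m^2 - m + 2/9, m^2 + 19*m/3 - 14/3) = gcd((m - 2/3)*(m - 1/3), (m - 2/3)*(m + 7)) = m - 2/3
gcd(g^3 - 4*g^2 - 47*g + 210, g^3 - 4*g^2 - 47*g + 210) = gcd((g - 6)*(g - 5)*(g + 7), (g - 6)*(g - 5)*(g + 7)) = g^3 - 4*g^2 - 47*g + 210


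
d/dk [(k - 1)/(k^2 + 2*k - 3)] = -1/(k^2 + 6*k + 9)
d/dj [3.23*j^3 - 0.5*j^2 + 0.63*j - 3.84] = 9.69*j^2 - 1.0*j + 0.63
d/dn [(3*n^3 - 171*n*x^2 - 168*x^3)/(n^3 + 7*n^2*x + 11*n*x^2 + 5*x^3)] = 3*x*(7*n^2 + 122*n*x + 331*x^2)/(n^4 + 12*n^3*x + 46*n^2*x^2 + 60*n*x^3 + 25*x^4)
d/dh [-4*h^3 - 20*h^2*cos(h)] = 4*h*(5*h*sin(h) - 3*h - 10*cos(h))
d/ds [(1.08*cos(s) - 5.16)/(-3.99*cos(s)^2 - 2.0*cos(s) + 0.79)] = (-4.3092*cos(s)^2 + 41.1768*cos(s) + 9.4668)*sin(s)/(15.9201*cos(s)^4 + 15.96*cos(s)^3 - 2.3042*cos(s)^2 - 3.16*cos(s) + 0.6241)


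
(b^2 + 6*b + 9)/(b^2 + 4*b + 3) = (b + 3)/(b + 1)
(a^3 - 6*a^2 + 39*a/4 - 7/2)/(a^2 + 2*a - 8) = (a^2 - 4*a + 7/4)/(a + 4)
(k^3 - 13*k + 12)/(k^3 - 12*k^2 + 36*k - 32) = (k^3 - 13*k + 12)/(k^3 - 12*k^2 + 36*k - 32)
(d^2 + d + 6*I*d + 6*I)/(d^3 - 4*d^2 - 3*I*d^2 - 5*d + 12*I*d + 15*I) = (d + 6*I)/(d^2 - d*(5 + 3*I) + 15*I)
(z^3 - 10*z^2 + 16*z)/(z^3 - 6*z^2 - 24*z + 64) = z/(z + 4)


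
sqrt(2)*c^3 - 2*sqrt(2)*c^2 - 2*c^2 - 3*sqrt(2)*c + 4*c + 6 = (c - 3)*(c - sqrt(2))*(sqrt(2)*c + sqrt(2))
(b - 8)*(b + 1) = b^2 - 7*b - 8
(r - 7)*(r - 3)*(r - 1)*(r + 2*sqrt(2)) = r^4 - 11*r^3 + 2*sqrt(2)*r^3 - 22*sqrt(2)*r^2 + 31*r^2 - 21*r + 62*sqrt(2)*r - 42*sqrt(2)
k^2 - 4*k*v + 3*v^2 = (k - 3*v)*(k - v)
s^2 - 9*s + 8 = (s - 8)*(s - 1)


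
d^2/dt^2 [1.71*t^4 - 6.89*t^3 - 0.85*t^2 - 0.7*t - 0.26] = 20.52*t^2 - 41.34*t - 1.7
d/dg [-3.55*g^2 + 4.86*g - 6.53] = 4.86 - 7.1*g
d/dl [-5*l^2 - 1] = -10*l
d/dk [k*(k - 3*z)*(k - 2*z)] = 3*k^2 - 10*k*z + 6*z^2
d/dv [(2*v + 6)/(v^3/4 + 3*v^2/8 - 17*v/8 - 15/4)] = 16*(-4*v^3 - 21*v^2 - 18*v + 21)/(4*v^6 + 12*v^5 - 59*v^4 - 222*v^3 + 109*v^2 + 1020*v + 900)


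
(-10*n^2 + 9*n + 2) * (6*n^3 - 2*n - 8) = -60*n^5 + 54*n^4 + 32*n^3 + 62*n^2 - 76*n - 16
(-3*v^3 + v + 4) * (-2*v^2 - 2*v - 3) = 6*v^5 + 6*v^4 + 7*v^3 - 10*v^2 - 11*v - 12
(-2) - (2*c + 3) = -2*c - 5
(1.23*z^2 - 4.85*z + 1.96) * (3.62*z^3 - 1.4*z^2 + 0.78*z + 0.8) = 4.4526*z^5 - 19.279*z^4 + 14.8446*z^3 - 5.543*z^2 - 2.3512*z + 1.568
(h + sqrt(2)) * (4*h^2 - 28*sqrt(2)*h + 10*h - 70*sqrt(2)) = 4*h^3 - 24*sqrt(2)*h^2 + 10*h^2 - 60*sqrt(2)*h - 56*h - 140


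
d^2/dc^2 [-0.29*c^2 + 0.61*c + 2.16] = -0.580000000000000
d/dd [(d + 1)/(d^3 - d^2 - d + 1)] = -2/(d^3 - 3*d^2 + 3*d - 1)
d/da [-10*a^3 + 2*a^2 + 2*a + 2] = -30*a^2 + 4*a + 2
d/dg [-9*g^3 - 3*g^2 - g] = -27*g^2 - 6*g - 1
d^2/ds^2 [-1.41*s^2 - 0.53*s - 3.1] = -2.82000000000000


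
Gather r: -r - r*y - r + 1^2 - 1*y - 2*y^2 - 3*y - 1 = r*(-y - 2) - 2*y^2 - 4*y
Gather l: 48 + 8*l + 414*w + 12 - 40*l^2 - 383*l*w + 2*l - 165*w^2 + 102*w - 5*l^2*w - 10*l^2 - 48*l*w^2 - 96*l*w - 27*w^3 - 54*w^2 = l^2*(-5*w - 50) + l*(-48*w^2 - 479*w + 10) - 27*w^3 - 219*w^2 + 516*w + 60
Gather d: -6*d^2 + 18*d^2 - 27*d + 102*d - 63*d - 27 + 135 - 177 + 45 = 12*d^2 + 12*d - 24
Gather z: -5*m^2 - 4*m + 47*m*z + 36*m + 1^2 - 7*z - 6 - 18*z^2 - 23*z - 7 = -5*m^2 + 32*m - 18*z^2 + z*(47*m - 30) - 12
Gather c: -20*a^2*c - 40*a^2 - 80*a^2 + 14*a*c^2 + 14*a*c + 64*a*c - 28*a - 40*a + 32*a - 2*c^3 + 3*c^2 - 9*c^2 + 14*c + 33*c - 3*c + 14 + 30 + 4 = -120*a^2 - 36*a - 2*c^3 + c^2*(14*a - 6) + c*(-20*a^2 + 78*a + 44) + 48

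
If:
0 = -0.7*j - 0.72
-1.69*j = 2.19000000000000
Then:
No Solution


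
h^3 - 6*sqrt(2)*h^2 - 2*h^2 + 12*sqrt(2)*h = h*(h - 2)*(h - 6*sqrt(2))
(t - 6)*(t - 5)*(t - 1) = t^3 - 12*t^2 + 41*t - 30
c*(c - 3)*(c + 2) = c^3 - c^2 - 6*c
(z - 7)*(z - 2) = z^2 - 9*z + 14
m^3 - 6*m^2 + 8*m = m*(m - 4)*(m - 2)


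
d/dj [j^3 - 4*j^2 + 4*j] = 3*j^2 - 8*j + 4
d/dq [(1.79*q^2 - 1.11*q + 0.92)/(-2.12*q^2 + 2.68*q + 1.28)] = (2.444*q^2 + 8.4832*q - 3.8864)/(4.4944*q^4 - 11.3632*q^3 + 1.7552*q^2 + 6.8608*q + 1.6384)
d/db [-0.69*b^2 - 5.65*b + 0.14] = -1.38*b - 5.65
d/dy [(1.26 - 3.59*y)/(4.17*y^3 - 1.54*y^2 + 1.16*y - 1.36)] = (29.9406*y^3 - 21.2912*y^2 + 3.8808*y + 3.4208)/(17.3889*y^6 - 12.8436*y^5 + 12.046*y^4 - 14.9152*y^3 + 5.5344*y^2 - 3.1552*y + 1.8496)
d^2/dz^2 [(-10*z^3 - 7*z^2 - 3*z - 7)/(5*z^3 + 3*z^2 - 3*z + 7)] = 2*(-25*z^6 - 675*z^5 + 600*z^4 + 860*z^3 + 1827*z^2 - 357*z - 322)/(125*z^9 + 225*z^8 - 90*z^7 + 282*z^6 + 684*z^5 - 360*z^4 + 330*z^3 + 630*z^2 - 441*z + 343)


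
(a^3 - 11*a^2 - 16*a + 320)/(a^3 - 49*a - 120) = (a - 8)/(a + 3)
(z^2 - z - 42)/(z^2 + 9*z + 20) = (z^2 - z - 42)/(z^2 + 9*z + 20)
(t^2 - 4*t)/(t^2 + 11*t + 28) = t*(t - 4)/(t^2 + 11*t + 28)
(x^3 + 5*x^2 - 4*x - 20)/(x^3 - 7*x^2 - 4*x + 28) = (x + 5)/(x - 7)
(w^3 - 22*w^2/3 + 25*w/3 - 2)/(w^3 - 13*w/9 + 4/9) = 3*(w - 6)/(3*w + 4)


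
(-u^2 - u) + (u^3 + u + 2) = u^3 - u^2 + 2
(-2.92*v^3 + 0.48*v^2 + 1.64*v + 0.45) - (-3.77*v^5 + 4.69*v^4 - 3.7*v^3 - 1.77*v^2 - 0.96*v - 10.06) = 3.77*v^5 - 4.69*v^4 + 0.78*v^3 + 2.25*v^2 + 2.6*v + 10.51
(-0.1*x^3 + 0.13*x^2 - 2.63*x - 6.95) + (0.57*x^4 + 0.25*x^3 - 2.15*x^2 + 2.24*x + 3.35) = 0.57*x^4 + 0.15*x^3 - 2.02*x^2 - 0.39*x - 3.6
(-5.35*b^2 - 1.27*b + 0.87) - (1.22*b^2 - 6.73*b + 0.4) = -6.57*b^2 + 5.46*b + 0.47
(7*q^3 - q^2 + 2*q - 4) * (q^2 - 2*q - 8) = 7*q^5 - 15*q^4 - 52*q^3 - 8*q + 32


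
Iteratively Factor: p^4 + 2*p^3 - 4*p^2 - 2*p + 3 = (p - 1)*(p^3 + 3*p^2 - p - 3) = (p - 1)^2*(p^2 + 4*p + 3) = (p - 1)^2*(p + 3)*(p + 1)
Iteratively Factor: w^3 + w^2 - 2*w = (w - 1)*(w^2 + 2*w) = w*(w - 1)*(w + 2)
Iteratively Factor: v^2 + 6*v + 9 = (v + 3)*(v + 3)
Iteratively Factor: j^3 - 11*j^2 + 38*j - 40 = (j - 5)*(j^2 - 6*j + 8) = (j - 5)*(j - 2)*(j - 4)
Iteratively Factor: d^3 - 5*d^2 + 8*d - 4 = (d - 2)*(d^2 - 3*d + 2) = (d - 2)^2*(d - 1)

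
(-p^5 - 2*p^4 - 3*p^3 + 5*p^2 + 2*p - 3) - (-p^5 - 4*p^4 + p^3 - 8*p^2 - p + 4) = 2*p^4 - 4*p^3 + 13*p^2 + 3*p - 7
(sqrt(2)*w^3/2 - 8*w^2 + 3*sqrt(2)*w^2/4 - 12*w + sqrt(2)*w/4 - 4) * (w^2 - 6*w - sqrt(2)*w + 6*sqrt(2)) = sqrt(2)*w^5/2 - 9*w^4 - 9*sqrt(2)*w^4/4 + 15*sqrt(2)*w^3/4 + 81*w^3/2 - 75*sqrt(2)*w^2/2 + 153*w^2/2 - 68*sqrt(2)*w + 27*w - 24*sqrt(2)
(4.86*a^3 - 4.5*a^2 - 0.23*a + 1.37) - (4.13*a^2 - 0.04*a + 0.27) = 4.86*a^3 - 8.63*a^2 - 0.19*a + 1.1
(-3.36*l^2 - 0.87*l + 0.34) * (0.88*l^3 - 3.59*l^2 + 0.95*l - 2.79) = -2.9568*l^5 + 11.2968*l^4 + 0.2305*l^3 + 7.3273*l^2 + 2.7503*l - 0.9486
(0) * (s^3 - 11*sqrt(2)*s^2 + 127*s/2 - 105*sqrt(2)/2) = 0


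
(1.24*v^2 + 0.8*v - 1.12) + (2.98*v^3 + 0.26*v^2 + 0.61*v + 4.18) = 2.98*v^3 + 1.5*v^2 + 1.41*v + 3.06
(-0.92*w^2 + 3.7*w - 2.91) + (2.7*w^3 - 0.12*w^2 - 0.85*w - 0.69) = 2.7*w^3 - 1.04*w^2 + 2.85*w - 3.6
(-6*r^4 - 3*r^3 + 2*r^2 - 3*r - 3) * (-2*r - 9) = 12*r^5 + 60*r^4 + 23*r^3 - 12*r^2 + 33*r + 27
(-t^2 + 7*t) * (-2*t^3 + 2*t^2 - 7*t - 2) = 2*t^5 - 16*t^4 + 21*t^3 - 47*t^2 - 14*t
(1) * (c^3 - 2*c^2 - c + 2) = c^3 - 2*c^2 - c + 2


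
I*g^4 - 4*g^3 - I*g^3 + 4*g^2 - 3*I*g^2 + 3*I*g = g*(g + I)*(g + 3*I)*(I*g - I)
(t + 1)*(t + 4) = t^2 + 5*t + 4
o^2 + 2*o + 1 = (o + 1)^2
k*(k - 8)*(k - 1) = k^3 - 9*k^2 + 8*k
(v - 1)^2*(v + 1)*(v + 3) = v^4 + 2*v^3 - 4*v^2 - 2*v + 3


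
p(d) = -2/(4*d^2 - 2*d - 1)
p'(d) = -2*(2 - 8*d)/(4*d^2 - 2*d - 1)^2 = 4*(4*d - 1)/(-4*d^2 + 2*d + 1)^2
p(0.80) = 50.00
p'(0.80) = 5500.00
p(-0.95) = -0.44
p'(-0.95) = -0.94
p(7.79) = -0.01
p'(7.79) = 0.00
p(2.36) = -0.12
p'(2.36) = 0.12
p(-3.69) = -0.03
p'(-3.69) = -0.02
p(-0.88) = -0.52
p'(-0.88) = -1.21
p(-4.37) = -0.02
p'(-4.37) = -0.01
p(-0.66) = -0.97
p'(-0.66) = -3.42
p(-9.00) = -0.00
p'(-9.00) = 0.00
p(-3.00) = -0.05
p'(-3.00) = -0.03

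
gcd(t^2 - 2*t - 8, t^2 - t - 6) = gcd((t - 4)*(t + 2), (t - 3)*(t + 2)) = t + 2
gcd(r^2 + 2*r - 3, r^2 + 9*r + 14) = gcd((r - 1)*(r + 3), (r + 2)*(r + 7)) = 1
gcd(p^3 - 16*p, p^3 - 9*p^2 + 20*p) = p^2 - 4*p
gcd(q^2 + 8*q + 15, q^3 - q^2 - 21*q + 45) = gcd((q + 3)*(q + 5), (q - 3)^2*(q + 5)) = q + 5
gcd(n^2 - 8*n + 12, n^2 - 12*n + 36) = n - 6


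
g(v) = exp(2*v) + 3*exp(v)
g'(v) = 2*exp(2*v) + 3*exp(v)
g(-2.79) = 0.19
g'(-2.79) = 0.19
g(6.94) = 1069712.63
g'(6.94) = 2136326.94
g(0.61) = 8.91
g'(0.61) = 12.30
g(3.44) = 1066.19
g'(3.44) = 2038.81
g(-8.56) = 0.00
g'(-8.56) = 0.00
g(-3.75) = 0.07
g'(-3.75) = 0.07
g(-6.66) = 0.00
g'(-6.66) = 0.00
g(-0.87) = 1.43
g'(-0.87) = 1.61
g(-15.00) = 0.00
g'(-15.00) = 0.00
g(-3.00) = 0.15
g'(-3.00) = 0.15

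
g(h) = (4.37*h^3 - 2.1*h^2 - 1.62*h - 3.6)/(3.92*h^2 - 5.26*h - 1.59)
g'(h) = (5.26 - 7.84*h)*(4.37*h^3 - 2.1*h^2 - 1.62*h - 3.6)/(3.92*h^2 - 5.26*h - 1.59)^2 + (13.11*h^2 - 4.2*h - 1.62)/(3.92*h^2 - 5.26*h - 1.59)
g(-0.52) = -1.79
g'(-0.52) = -5.70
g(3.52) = 5.45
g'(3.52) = 0.85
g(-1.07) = -1.13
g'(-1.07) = 0.29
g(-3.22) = -2.97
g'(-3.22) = 1.02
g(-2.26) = -2.02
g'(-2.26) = 0.94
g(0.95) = 1.08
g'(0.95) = -1.27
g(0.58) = 1.32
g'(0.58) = -0.39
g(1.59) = -140.61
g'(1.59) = -24002.01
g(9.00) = 11.16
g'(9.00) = 1.09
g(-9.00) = -9.21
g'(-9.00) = 1.10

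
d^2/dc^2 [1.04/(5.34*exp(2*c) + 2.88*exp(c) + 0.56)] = (1.04*(10.68*exp(c) + 2.88)*(21.36*exp(c) + 5.76)*exp(c) - (22.2144*exp(c) + 2.9952)*(5.34*exp(2*c) + 2.88*exp(c) + 0.56))*exp(c)/(5.34*exp(2*c) + 2.88*exp(c) + 0.56)^3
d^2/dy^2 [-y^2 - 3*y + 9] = -2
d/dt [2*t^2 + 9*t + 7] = 4*t + 9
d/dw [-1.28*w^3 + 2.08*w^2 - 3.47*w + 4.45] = -3.84*w^2 + 4.16*w - 3.47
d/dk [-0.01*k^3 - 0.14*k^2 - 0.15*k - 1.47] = -0.03*k^2 - 0.28*k - 0.15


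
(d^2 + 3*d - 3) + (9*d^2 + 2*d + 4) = 10*d^2 + 5*d + 1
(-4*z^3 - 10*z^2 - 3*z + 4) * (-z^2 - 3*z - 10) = 4*z^5 + 22*z^4 + 73*z^3 + 105*z^2 + 18*z - 40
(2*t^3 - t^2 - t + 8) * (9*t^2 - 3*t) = 18*t^5 - 15*t^4 - 6*t^3 + 75*t^2 - 24*t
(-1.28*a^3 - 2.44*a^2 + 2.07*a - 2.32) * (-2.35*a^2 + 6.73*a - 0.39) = 3.008*a^5 - 2.8804*a^4 - 20.7865*a^3 + 20.3347*a^2 - 16.4209*a + 0.9048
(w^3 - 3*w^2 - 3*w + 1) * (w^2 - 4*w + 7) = w^5 - 7*w^4 + 16*w^3 - 8*w^2 - 25*w + 7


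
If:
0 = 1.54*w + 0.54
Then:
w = -0.35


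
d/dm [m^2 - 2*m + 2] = 2*m - 2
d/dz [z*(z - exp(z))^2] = (z - exp(z))*(2*z*(1 - exp(z)) + z - exp(z))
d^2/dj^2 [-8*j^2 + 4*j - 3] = -16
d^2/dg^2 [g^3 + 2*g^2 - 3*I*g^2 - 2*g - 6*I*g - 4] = 6*g + 4 - 6*I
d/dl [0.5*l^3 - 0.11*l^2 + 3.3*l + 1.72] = 1.5*l^2 - 0.22*l + 3.3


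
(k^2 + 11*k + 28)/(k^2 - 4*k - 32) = (k + 7)/(k - 8)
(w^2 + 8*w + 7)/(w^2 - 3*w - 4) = (w + 7)/(w - 4)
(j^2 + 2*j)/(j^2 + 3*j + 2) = j/(j + 1)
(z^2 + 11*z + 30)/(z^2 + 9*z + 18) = (z + 5)/(z + 3)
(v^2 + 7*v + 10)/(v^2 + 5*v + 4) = (v^2 + 7*v + 10)/(v^2 + 5*v + 4)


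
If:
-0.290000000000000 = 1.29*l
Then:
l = -0.22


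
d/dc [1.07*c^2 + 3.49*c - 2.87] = 2.14*c + 3.49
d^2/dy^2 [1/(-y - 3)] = -2/(y + 3)^3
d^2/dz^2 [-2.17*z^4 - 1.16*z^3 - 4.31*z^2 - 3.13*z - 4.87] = -26.04*z^2 - 6.96*z - 8.62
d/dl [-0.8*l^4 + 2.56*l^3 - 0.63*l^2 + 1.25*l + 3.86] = -3.2*l^3 + 7.68*l^2 - 1.26*l + 1.25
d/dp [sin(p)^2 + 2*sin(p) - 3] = 2*(sin(p) + 1)*cos(p)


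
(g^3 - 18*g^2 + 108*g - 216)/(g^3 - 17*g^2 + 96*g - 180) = (g - 6)/(g - 5)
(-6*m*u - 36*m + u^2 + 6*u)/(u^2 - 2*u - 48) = (-6*m + u)/(u - 8)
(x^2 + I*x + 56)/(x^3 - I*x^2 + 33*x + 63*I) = (x + 8*I)/(x^2 + 6*I*x - 9)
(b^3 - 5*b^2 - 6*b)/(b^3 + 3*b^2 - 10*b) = (b^2 - 5*b - 6)/(b^2 + 3*b - 10)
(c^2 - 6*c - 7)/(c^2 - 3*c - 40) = (-c^2 + 6*c + 7)/(-c^2 + 3*c + 40)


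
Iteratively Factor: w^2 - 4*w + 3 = (w - 3)*(w - 1)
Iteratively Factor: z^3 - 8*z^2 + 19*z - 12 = (z - 4)*(z^2 - 4*z + 3) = (z - 4)*(z - 1)*(z - 3)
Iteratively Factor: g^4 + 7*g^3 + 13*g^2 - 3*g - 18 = (g + 2)*(g^3 + 5*g^2 + 3*g - 9) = (g + 2)*(g + 3)*(g^2 + 2*g - 3) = (g + 2)*(g + 3)^2*(g - 1)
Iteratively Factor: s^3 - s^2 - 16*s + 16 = (s - 4)*(s^2 + 3*s - 4) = (s - 4)*(s + 4)*(s - 1)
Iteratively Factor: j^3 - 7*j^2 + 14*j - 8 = (j - 2)*(j^2 - 5*j + 4) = (j - 2)*(j - 1)*(j - 4)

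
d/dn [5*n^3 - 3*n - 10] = 15*n^2 - 3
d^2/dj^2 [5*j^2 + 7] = 10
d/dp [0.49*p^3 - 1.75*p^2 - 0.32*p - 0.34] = 1.47*p^2 - 3.5*p - 0.32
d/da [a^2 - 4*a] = 2*a - 4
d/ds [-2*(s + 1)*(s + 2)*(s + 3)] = -6*s^2 - 24*s - 22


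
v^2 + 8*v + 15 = (v + 3)*(v + 5)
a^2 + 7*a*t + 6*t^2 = (a + t)*(a + 6*t)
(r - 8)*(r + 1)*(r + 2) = r^3 - 5*r^2 - 22*r - 16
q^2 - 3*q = q*(q - 3)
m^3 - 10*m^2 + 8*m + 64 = (m - 8)*(m - 4)*(m + 2)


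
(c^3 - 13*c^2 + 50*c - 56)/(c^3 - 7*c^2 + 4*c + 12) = (c^2 - 11*c + 28)/(c^2 - 5*c - 6)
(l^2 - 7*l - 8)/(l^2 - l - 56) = (l + 1)/(l + 7)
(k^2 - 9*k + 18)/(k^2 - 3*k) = (k - 6)/k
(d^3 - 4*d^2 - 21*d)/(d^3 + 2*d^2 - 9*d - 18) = d*(d - 7)/(d^2 - d - 6)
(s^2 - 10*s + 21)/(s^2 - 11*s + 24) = (s - 7)/(s - 8)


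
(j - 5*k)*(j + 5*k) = j^2 - 25*k^2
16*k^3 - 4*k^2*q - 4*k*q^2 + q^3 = (-4*k + q)*(-2*k + q)*(2*k + q)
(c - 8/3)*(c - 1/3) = c^2 - 3*c + 8/9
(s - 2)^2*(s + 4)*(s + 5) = s^4 + 5*s^3 - 12*s^2 - 44*s + 80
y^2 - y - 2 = (y - 2)*(y + 1)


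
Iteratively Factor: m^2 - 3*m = (m - 3)*(m)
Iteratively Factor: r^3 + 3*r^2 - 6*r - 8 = (r + 4)*(r^2 - r - 2) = (r - 2)*(r + 4)*(r + 1)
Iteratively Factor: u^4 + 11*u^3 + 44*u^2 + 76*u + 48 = (u + 2)*(u^3 + 9*u^2 + 26*u + 24) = (u + 2)^2*(u^2 + 7*u + 12) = (u + 2)^2*(u + 4)*(u + 3)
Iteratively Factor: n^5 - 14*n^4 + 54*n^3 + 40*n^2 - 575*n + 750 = (n + 3)*(n^4 - 17*n^3 + 105*n^2 - 275*n + 250) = (n - 5)*(n + 3)*(n^3 - 12*n^2 + 45*n - 50) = (n - 5)^2*(n + 3)*(n^2 - 7*n + 10) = (n - 5)^2*(n - 2)*(n + 3)*(n - 5)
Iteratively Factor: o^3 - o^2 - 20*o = (o + 4)*(o^2 - 5*o) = o*(o + 4)*(o - 5)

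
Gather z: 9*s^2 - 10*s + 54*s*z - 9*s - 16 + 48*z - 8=9*s^2 - 19*s + z*(54*s + 48) - 24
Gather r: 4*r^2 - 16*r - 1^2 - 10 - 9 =4*r^2 - 16*r - 20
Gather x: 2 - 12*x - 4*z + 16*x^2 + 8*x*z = 16*x^2 + x*(8*z - 12) - 4*z + 2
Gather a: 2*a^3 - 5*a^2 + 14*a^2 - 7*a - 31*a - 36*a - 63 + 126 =2*a^3 + 9*a^2 - 74*a + 63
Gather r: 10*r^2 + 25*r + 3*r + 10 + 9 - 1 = 10*r^2 + 28*r + 18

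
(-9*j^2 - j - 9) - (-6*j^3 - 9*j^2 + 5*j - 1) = 6*j^3 - 6*j - 8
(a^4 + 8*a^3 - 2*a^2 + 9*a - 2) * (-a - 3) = -a^5 - 11*a^4 - 22*a^3 - 3*a^2 - 25*a + 6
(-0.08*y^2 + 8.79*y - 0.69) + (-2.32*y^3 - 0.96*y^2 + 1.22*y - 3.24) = -2.32*y^3 - 1.04*y^2 + 10.01*y - 3.93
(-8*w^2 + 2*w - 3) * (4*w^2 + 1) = -32*w^4 + 8*w^3 - 20*w^2 + 2*w - 3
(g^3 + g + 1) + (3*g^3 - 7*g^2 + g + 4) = 4*g^3 - 7*g^2 + 2*g + 5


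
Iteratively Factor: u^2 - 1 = (u + 1)*(u - 1)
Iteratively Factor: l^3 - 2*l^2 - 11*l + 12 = (l - 1)*(l^2 - l - 12) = (l - 1)*(l + 3)*(l - 4)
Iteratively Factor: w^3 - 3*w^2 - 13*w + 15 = (w + 3)*(w^2 - 6*w + 5) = (w - 5)*(w + 3)*(w - 1)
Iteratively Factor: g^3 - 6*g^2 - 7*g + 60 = (g + 3)*(g^2 - 9*g + 20) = (g - 5)*(g + 3)*(g - 4)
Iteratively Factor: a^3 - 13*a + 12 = (a - 1)*(a^2 + a - 12) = (a - 1)*(a + 4)*(a - 3)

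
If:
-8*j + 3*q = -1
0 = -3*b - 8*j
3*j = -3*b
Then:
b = 0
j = 0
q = -1/3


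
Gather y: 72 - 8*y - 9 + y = 63 - 7*y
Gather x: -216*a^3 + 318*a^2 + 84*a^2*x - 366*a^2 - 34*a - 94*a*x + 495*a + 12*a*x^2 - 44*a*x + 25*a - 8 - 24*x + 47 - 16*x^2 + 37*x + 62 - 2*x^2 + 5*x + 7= -216*a^3 - 48*a^2 + 486*a + x^2*(12*a - 18) + x*(84*a^2 - 138*a + 18) + 108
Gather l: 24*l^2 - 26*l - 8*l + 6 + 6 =24*l^2 - 34*l + 12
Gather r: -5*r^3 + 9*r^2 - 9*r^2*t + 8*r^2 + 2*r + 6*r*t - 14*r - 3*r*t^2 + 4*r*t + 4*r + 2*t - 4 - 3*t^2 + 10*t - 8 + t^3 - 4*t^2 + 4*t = -5*r^3 + r^2*(17 - 9*t) + r*(-3*t^2 + 10*t - 8) + t^3 - 7*t^2 + 16*t - 12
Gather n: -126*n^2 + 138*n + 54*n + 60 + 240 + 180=-126*n^2 + 192*n + 480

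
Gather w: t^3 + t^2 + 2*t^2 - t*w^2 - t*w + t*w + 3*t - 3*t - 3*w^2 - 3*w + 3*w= t^3 + 3*t^2 + w^2*(-t - 3)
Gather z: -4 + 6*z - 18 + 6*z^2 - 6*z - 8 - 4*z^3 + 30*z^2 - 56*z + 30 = -4*z^3 + 36*z^2 - 56*z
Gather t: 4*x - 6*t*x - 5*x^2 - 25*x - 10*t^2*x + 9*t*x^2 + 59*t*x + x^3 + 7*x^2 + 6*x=-10*t^2*x + t*(9*x^2 + 53*x) + x^3 + 2*x^2 - 15*x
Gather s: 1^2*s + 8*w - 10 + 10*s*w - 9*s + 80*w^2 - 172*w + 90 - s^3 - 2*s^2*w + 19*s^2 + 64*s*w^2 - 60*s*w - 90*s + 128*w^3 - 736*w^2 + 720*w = -s^3 + s^2*(19 - 2*w) + s*(64*w^2 - 50*w - 98) + 128*w^3 - 656*w^2 + 556*w + 80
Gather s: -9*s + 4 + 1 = 5 - 9*s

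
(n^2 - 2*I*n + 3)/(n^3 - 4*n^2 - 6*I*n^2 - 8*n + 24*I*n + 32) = (n^2 - 2*I*n + 3)/(n^3 + n^2*(-4 - 6*I) + n*(-8 + 24*I) + 32)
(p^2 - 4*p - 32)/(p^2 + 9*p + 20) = (p - 8)/(p + 5)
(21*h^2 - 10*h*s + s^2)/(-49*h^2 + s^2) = (-3*h + s)/(7*h + s)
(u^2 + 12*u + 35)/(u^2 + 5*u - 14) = (u + 5)/(u - 2)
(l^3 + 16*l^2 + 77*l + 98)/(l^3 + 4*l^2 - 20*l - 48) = (l^2 + 14*l + 49)/(l^2 + 2*l - 24)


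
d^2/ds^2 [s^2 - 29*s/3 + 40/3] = 2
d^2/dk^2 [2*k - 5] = 0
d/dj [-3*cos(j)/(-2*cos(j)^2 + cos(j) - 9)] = 3*(cos(2*j) - 8)*sin(j)/(-cos(j) + cos(2*j) + 10)^2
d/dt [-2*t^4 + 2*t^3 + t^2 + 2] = 2*t*(-4*t^2 + 3*t + 1)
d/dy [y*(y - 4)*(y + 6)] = 3*y^2 + 4*y - 24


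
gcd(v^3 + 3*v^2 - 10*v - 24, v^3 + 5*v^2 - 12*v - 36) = v^2 - v - 6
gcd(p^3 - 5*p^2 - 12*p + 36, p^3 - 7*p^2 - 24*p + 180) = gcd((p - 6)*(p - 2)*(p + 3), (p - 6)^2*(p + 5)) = p - 6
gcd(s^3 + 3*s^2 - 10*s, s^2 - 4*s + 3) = 1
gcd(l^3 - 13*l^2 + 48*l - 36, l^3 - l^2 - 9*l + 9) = l - 1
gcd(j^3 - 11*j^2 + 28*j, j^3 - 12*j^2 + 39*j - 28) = j^2 - 11*j + 28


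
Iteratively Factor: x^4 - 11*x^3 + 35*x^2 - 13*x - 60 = (x - 5)*(x^3 - 6*x^2 + 5*x + 12) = (x - 5)*(x - 3)*(x^2 - 3*x - 4) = (x - 5)*(x - 4)*(x - 3)*(x + 1)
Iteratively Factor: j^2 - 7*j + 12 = (j - 4)*(j - 3)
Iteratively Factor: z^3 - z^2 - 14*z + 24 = (z + 4)*(z^2 - 5*z + 6) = (z - 3)*(z + 4)*(z - 2)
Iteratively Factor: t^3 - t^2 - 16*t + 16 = (t + 4)*(t^2 - 5*t + 4) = (t - 1)*(t + 4)*(t - 4)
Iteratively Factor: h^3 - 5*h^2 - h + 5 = (h + 1)*(h^2 - 6*h + 5) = (h - 1)*(h + 1)*(h - 5)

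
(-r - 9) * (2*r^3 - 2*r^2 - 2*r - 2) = -2*r^4 - 16*r^3 + 20*r^2 + 20*r + 18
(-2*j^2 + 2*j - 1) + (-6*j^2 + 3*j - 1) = -8*j^2 + 5*j - 2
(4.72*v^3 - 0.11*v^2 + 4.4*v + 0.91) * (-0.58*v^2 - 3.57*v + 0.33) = -2.7376*v^5 - 16.7866*v^4 - 0.6017*v^3 - 16.2721*v^2 - 1.7967*v + 0.3003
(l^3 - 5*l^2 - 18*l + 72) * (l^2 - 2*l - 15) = l^5 - 7*l^4 - 23*l^3 + 183*l^2 + 126*l - 1080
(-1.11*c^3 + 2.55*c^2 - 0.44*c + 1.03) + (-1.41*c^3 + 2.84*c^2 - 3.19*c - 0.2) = -2.52*c^3 + 5.39*c^2 - 3.63*c + 0.83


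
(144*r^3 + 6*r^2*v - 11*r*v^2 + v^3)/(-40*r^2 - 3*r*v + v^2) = (-18*r^2 - 3*r*v + v^2)/(5*r + v)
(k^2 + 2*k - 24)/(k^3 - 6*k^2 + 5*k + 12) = (k + 6)/(k^2 - 2*k - 3)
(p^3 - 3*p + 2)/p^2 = p - 3/p + 2/p^2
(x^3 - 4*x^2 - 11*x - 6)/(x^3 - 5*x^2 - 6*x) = (x + 1)/x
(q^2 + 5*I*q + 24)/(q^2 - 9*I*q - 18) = (q + 8*I)/(q - 6*I)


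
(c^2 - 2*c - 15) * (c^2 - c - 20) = c^4 - 3*c^3 - 33*c^2 + 55*c + 300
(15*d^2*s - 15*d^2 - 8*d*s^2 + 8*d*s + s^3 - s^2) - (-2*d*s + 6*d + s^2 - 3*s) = 15*d^2*s - 15*d^2 - 8*d*s^2 + 10*d*s - 6*d + s^3 - 2*s^2 + 3*s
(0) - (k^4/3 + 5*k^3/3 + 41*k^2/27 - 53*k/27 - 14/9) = -k^4/3 - 5*k^3/3 - 41*k^2/27 + 53*k/27 + 14/9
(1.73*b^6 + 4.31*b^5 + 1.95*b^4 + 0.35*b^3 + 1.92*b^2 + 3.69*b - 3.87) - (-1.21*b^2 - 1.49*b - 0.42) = 1.73*b^6 + 4.31*b^5 + 1.95*b^4 + 0.35*b^3 + 3.13*b^2 + 5.18*b - 3.45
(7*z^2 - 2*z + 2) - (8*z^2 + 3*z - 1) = -z^2 - 5*z + 3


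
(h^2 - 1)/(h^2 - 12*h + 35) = (h^2 - 1)/(h^2 - 12*h + 35)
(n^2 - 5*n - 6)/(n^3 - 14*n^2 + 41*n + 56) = (n - 6)/(n^2 - 15*n + 56)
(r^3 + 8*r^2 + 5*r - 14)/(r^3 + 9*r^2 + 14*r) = (r - 1)/r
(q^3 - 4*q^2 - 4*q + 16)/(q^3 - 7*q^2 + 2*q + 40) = (q - 2)/(q - 5)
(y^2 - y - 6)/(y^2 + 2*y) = (y - 3)/y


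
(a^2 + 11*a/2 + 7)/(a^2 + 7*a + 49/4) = 2*(a + 2)/(2*a + 7)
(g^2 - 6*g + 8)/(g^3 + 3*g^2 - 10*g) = (g - 4)/(g*(g + 5))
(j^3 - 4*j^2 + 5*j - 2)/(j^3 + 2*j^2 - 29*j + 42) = (j^2 - 2*j + 1)/(j^2 + 4*j - 21)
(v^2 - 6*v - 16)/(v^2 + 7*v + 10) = (v - 8)/(v + 5)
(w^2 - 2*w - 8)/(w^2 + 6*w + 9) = (w^2 - 2*w - 8)/(w^2 + 6*w + 9)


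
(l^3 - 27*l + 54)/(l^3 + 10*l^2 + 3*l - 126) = (l - 3)/(l + 7)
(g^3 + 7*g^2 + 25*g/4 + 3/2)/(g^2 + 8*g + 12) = (g^2 + g + 1/4)/(g + 2)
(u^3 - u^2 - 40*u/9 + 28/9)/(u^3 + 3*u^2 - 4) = (u^2 - 3*u + 14/9)/(u^2 + u - 2)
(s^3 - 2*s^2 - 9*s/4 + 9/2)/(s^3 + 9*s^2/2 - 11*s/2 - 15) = (s - 3/2)/(s + 5)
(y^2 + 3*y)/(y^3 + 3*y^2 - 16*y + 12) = y*(y + 3)/(y^3 + 3*y^2 - 16*y + 12)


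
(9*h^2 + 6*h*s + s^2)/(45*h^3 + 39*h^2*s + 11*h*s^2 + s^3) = 1/(5*h + s)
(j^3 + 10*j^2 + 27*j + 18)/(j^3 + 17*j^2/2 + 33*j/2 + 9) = 2*(j + 3)/(2*j + 3)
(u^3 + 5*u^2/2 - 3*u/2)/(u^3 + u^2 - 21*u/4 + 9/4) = 2*u/(2*u - 3)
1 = 1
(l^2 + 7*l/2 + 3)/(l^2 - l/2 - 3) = (l + 2)/(l - 2)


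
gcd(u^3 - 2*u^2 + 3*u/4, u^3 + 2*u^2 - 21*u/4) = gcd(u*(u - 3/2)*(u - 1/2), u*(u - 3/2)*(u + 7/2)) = u^2 - 3*u/2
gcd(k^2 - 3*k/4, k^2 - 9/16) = k - 3/4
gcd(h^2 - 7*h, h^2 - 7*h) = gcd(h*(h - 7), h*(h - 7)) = h^2 - 7*h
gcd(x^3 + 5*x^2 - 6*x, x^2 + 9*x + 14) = 1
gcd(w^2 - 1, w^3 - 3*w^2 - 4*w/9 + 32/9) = w + 1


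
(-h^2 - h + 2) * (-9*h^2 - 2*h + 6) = 9*h^4 + 11*h^3 - 22*h^2 - 10*h + 12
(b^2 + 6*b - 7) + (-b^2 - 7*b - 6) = -b - 13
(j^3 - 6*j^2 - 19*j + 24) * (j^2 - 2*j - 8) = j^5 - 8*j^4 - 15*j^3 + 110*j^2 + 104*j - 192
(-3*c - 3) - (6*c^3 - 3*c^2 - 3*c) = -6*c^3 + 3*c^2 - 3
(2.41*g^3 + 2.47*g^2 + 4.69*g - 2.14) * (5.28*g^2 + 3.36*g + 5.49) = 12.7248*g^5 + 21.1392*g^4 + 46.2933*g^3 + 18.0195*g^2 + 18.5577*g - 11.7486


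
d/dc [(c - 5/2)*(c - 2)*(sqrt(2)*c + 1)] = 3*sqrt(2)*c^2 - 9*sqrt(2)*c + 2*c - 9/2 + 5*sqrt(2)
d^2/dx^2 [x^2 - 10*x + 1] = 2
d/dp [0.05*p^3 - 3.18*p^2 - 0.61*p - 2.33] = 0.15*p^2 - 6.36*p - 0.61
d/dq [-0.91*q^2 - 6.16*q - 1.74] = -1.82*q - 6.16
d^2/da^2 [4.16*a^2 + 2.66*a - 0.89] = 8.32000000000000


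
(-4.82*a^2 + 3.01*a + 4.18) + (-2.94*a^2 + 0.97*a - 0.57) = -7.76*a^2 + 3.98*a + 3.61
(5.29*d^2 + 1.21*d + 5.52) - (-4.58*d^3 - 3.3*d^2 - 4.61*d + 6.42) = 4.58*d^3 + 8.59*d^2 + 5.82*d - 0.9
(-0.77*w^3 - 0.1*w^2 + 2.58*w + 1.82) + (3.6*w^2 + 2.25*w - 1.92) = -0.77*w^3 + 3.5*w^2 + 4.83*w - 0.0999999999999999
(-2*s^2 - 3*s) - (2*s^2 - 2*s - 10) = -4*s^2 - s + 10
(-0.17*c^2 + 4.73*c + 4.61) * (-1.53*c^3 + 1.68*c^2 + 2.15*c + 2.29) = 0.2601*c^5 - 7.5225*c^4 + 0.5276*c^3 + 17.525*c^2 + 20.7432*c + 10.5569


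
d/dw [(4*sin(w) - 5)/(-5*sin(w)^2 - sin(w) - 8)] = (20*sin(w)^2 - 50*sin(w) - 37)*cos(w)/(5*sin(w)^2 + sin(w) + 8)^2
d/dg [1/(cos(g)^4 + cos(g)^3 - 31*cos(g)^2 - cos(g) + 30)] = (4*cos(g)^3 + 3*cos(g)^2 - 62*cos(g) - 1)/((cos(g) - 5)^2*(cos(g) + 6)^2*sin(g)^3)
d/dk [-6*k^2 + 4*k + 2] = 4 - 12*k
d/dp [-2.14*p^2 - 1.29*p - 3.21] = -4.28*p - 1.29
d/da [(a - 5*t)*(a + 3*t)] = 2*a - 2*t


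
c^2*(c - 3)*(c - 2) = c^4 - 5*c^3 + 6*c^2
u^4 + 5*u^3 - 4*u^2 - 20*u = u*(u - 2)*(u + 2)*(u + 5)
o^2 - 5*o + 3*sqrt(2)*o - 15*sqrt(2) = (o - 5)*(o + 3*sqrt(2))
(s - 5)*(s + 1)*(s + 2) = s^3 - 2*s^2 - 13*s - 10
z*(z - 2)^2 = z^3 - 4*z^2 + 4*z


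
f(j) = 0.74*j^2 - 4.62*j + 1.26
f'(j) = 1.48*j - 4.62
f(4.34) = -4.85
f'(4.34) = 1.80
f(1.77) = -4.60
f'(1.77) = -2.00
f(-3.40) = 25.52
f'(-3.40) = -9.65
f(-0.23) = 2.36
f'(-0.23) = -4.96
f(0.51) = -0.90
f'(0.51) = -3.87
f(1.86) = -4.77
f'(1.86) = -1.87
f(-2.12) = 14.38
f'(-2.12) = -7.76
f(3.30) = -5.93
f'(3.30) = 0.26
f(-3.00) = 21.78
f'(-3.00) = -9.06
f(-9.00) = 102.78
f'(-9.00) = -17.94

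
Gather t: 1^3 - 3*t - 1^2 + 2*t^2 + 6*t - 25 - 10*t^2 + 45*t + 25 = -8*t^2 + 48*t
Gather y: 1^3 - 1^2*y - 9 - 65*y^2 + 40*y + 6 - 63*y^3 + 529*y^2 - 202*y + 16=-63*y^3 + 464*y^2 - 163*y + 14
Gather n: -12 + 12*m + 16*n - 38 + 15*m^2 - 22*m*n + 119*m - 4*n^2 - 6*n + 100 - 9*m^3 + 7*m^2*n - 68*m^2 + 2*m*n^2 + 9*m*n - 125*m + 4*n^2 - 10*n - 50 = -9*m^3 - 53*m^2 + 2*m*n^2 + 6*m + n*(7*m^2 - 13*m)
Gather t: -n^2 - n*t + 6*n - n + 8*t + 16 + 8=-n^2 + 5*n + t*(8 - n) + 24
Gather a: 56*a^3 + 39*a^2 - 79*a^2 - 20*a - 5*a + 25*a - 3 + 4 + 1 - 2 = 56*a^3 - 40*a^2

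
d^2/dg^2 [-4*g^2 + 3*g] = -8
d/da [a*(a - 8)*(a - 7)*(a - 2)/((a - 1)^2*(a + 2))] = (a^5 + a^4 - 94*a^3 + 240*a^2 - 120*a + 224)/(a^5 + a^4 - 5*a^3 - a^2 + 8*a - 4)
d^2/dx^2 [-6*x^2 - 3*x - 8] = -12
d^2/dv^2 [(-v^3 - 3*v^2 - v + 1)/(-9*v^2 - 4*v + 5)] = 68/(729*v^3 - 1215*v^2 + 675*v - 125)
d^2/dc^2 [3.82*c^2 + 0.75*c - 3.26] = 7.64000000000000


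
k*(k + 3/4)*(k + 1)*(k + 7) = k^4 + 35*k^3/4 + 13*k^2 + 21*k/4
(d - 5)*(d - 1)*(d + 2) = d^3 - 4*d^2 - 7*d + 10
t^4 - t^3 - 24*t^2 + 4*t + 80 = (t - 5)*(t - 2)*(t + 2)*(t + 4)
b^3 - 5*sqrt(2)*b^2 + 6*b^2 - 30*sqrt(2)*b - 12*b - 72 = (b + 6)*(b - 6*sqrt(2))*(b + sqrt(2))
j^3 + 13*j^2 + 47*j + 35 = (j + 1)*(j + 5)*(j + 7)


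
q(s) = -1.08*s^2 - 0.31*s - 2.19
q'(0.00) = -0.31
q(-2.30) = -7.19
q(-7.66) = -63.19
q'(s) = -2.16*s - 0.31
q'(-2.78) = 5.69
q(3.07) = -13.32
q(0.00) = -2.19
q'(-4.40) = 9.19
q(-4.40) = -21.73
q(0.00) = -2.19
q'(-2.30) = 4.66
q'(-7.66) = 16.24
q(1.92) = -6.77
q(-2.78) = -9.67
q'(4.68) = -10.42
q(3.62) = -17.46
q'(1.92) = -4.46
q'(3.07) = -6.94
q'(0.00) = -0.31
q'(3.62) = -8.13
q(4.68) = -27.30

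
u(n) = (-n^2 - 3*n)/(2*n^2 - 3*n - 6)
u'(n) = (3 - 4*n)*(-n^2 - 3*n)/(2*n^2 - 3*n - 6)^2 + (-2*n - 3)/(2*n^2 - 3*n - 6) = 3*(3*n^2 + 4*n + 6)/(4*n^4 - 12*n^3 - 15*n^2 + 36*n + 36)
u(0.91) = 0.50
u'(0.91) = 0.73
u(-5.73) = -0.20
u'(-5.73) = 0.04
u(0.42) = 0.21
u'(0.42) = 0.52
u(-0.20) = -0.11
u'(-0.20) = 0.56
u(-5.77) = -0.21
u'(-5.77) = 0.04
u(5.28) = -1.29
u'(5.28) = 0.29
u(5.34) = -1.27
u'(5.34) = 0.28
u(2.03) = 2.65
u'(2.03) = 5.36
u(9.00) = -0.84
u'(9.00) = 0.05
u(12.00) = -0.73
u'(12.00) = 0.02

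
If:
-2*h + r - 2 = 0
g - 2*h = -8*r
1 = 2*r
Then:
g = -11/2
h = -3/4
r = 1/2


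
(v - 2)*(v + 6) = v^2 + 4*v - 12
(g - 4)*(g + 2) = g^2 - 2*g - 8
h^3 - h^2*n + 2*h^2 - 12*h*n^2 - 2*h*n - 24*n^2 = (h + 2)*(h - 4*n)*(h + 3*n)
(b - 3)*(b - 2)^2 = b^3 - 7*b^2 + 16*b - 12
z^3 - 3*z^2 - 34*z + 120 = (z - 5)*(z - 4)*(z + 6)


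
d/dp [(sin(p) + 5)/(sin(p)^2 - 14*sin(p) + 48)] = (-10*sin(p) + cos(p)^2 + 117)*cos(p)/(sin(p)^2 - 14*sin(p) + 48)^2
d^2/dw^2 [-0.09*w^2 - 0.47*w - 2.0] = -0.180000000000000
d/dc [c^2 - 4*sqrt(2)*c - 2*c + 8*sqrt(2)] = 2*c - 4*sqrt(2) - 2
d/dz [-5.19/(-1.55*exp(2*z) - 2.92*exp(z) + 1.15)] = (-16.089*exp(z) - 15.1548)*exp(z)/(1.55*exp(2*z) + 2.92*exp(z) - 1.15)^2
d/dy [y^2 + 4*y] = 2*y + 4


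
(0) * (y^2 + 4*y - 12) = 0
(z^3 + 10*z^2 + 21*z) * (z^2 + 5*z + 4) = z^5 + 15*z^4 + 75*z^3 + 145*z^2 + 84*z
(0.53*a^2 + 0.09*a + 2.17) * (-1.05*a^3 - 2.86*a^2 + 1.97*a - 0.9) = -0.5565*a^5 - 1.6103*a^4 - 1.4918*a^3 - 6.5059*a^2 + 4.1939*a - 1.953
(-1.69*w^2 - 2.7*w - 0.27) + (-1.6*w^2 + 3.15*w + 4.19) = -3.29*w^2 + 0.45*w + 3.92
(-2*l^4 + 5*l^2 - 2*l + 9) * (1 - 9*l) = 18*l^5 - 2*l^4 - 45*l^3 + 23*l^2 - 83*l + 9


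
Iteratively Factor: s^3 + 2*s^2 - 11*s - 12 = (s + 1)*(s^2 + s - 12) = (s + 1)*(s + 4)*(s - 3)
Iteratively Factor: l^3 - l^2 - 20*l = (l)*(l^2 - l - 20) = l*(l - 5)*(l + 4)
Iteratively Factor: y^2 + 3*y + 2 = (y + 1)*(y + 2)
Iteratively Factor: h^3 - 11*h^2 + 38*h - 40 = (h - 5)*(h^2 - 6*h + 8) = (h - 5)*(h - 4)*(h - 2)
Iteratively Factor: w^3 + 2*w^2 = (w)*(w^2 + 2*w) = w*(w + 2)*(w)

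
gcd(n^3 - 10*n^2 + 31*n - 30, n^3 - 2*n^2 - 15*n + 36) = n - 3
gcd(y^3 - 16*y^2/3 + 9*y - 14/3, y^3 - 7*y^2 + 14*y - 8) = y^2 - 3*y + 2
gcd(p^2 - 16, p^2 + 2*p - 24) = p - 4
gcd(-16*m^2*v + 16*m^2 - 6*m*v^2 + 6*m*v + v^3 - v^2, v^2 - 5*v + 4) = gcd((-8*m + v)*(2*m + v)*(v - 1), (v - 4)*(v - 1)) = v - 1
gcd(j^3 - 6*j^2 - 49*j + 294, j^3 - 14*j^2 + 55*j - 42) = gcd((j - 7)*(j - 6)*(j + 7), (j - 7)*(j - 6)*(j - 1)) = j^2 - 13*j + 42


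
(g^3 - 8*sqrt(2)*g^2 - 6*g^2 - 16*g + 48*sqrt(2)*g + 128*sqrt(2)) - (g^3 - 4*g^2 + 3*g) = -8*sqrt(2)*g^2 - 2*g^2 - 19*g + 48*sqrt(2)*g + 128*sqrt(2)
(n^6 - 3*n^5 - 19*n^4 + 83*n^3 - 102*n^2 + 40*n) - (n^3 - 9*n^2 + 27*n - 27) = n^6 - 3*n^5 - 19*n^4 + 82*n^3 - 93*n^2 + 13*n + 27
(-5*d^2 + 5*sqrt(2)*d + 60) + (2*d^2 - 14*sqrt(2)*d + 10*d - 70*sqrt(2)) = -3*d^2 - 9*sqrt(2)*d + 10*d - 70*sqrt(2) + 60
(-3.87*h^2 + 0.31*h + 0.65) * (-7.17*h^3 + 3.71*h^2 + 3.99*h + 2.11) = 27.7479*h^5 - 16.5804*h^4 - 18.9517*h^3 - 4.5173*h^2 + 3.2476*h + 1.3715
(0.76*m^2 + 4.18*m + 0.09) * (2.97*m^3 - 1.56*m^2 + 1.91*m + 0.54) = 2.2572*m^5 + 11.229*m^4 - 4.8019*m^3 + 8.2538*m^2 + 2.4291*m + 0.0486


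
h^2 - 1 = (h - 1)*(h + 1)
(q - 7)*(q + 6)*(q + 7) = q^3 + 6*q^2 - 49*q - 294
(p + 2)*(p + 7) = p^2 + 9*p + 14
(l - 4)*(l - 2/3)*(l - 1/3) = l^3 - 5*l^2 + 38*l/9 - 8/9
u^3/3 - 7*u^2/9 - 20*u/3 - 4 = (u/3 + 1)*(u - 6)*(u + 2/3)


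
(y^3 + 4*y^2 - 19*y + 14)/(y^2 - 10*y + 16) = (y^2 + 6*y - 7)/(y - 8)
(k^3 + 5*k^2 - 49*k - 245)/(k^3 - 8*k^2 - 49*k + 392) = (k + 5)/(k - 8)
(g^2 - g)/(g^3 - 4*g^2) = (g - 1)/(g*(g - 4))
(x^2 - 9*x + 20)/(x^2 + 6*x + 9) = (x^2 - 9*x + 20)/(x^2 + 6*x + 9)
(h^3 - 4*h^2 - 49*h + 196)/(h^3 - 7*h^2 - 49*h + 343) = (h - 4)/(h - 7)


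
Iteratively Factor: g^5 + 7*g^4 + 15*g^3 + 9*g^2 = (g + 3)*(g^4 + 4*g^3 + 3*g^2) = (g + 1)*(g + 3)*(g^3 + 3*g^2) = (g + 1)*(g + 3)^2*(g^2) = g*(g + 1)*(g + 3)^2*(g)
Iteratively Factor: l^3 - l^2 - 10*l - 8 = (l + 2)*(l^2 - 3*l - 4) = (l - 4)*(l + 2)*(l + 1)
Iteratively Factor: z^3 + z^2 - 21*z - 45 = (z + 3)*(z^2 - 2*z - 15) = (z - 5)*(z + 3)*(z + 3)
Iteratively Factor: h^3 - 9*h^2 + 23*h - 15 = (h - 1)*(h^2 - 8*h + 15) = (h - 3)*(h - 1)*(h - 5)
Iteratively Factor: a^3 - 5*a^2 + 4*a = (a)*(a^2 - 5*a + 4) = a*(a - 1)*(a - 4)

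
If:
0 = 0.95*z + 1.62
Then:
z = -1.71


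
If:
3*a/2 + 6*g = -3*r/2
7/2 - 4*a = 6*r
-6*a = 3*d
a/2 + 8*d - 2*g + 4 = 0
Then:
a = 103/368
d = -103/184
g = -249/1472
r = 73/184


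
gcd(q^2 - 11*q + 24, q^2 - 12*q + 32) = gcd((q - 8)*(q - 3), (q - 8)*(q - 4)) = q - 8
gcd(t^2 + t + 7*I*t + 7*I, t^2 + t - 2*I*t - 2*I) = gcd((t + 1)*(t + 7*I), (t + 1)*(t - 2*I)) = t + 1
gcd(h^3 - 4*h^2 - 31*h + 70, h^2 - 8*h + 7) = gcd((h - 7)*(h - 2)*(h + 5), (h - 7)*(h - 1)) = h - 7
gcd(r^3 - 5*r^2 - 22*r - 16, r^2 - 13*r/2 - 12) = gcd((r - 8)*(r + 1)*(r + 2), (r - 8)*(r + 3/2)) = r - 8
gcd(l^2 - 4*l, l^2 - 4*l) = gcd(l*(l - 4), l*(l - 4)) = l^2 - 4*l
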